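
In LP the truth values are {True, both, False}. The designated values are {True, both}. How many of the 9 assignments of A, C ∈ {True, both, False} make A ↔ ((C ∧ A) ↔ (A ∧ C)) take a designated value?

6

Of the 9 assignments, 6 give a value in {True, both}.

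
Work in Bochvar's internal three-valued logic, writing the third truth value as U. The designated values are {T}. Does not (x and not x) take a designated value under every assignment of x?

Countermodel: x=U gives U, which is not designated.

No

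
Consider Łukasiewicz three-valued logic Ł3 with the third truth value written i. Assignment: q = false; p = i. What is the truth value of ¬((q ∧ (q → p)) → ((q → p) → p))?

q → p = false → i = true  [min(1, 1−0+½)]
q ∧ (q → p) = false ∧ true = false
q → p = false → i = true
(q → p) → p = true → i = i
(q ∧ (q → p)) → ((q → p) → p) = false → i = true
¬((q ∧ (q → p)) → ((q → p) → p)) = ¬true = false

false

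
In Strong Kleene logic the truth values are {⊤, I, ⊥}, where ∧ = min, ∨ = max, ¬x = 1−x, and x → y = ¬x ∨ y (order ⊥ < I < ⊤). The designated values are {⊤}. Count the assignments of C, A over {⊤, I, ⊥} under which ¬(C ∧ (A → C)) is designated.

3

Designated under: (C=⊥, A=⊤); (C=⊥, A=I); (C=⊥, A=⊥).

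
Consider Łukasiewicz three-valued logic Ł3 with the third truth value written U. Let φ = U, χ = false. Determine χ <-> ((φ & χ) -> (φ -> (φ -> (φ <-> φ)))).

false

φ & χ = U & false = false
φ <-> φ = U <-> U = true  [1 − |½−½|]
φ -> (φ <-> φ) = U -> true = true
φ -> (φ -> (φ <-> φ)) = U -> true = true
(φ & χ) -> (φ -> (φ -> (φ <-> φ))) = false -> true = true
χ <-> ((φ & χ) -> (φ -> (φ -> (φ <-> φ)))) = false <-> true = false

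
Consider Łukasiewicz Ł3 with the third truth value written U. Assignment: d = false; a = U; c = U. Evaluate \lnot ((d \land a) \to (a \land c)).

false

d \land a = false \land U = false
a \land c = U \land U = U
(d \land a) \to (a \land c) = false \to U = true  [min(1, 1−0+½)]
\lnot ((d \land a) \to (a \land c)) = \lnot true = false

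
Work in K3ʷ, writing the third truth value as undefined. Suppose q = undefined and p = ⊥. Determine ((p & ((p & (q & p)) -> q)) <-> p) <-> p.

undefined

q & p = undefined & ⊥ = undefined
p & (q & p) = ⊥ & undefined = undefined
(p & (q & p)) -> q = undefined -> undefined = undefined  [any arg is the third value ⇒ result is the third value]
p & ((p & (q & p)) -> q) = ⊥ & undefined = undefined
(p & ((p & (q & p)) -> q)) <-> p = undefined <-> ⊥ = undefined
((p & ((p & (q & p)) -> q)) <-> p) <-> p = undefined <-> ⊥ = undefined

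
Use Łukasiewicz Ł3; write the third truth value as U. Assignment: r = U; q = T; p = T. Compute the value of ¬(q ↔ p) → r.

T

q ↔ p = T ↔ T = T
¬(q ↔ p) = ¬T = F
¬(q ↔ p) → r = F → U = T  [min(1, 1−0+½)]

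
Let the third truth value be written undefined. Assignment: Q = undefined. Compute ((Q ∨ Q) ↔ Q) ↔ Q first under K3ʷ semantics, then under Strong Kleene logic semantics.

In K3ʷ: Q ∨ Q = undefined ∨ undefined = undefined
(Q ∨ Q) ↔ Q = undefined ↔ undefined = undefined
((Q ∨ Q) ↔ Q) ↔ Q = undefined ↔ undefined = undefined
In Strong Kleene logic: Q ∨ Q = undefined ∨ undefined = undefined
(Q ∨ Q) ↔ Q = undefined ↔ undefined = undefined
((Q ∨ Q) ↔ Q) ↔ Q = undefined ↔ undefined = undefined

undefined; undefined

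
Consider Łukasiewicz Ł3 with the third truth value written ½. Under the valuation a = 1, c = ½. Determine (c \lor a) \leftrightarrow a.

1

c \lor a = ½ \lor 1 = 1
(c \lor a) \leftrightarrow a = 1 \leftrightarrow 1 = 1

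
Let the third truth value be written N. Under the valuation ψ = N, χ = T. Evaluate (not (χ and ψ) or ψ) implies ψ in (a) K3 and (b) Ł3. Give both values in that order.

N; T

In K3: χ and ψ = T and N = N
not (χ and ψ) = not N = N
not (χ and ψ) or ψ = N or N = N
(not (χ and ψ) or ψ) implies ψ = N implies N = N
In Ł3: χ and ψ = T and N = N
not (χ and ψ) = not N = N
not (χ and ψ) or ψ = N or N = N
(not (χ and ψ) or ψ) implies ψ = N implies N = T  [min(1, 1−½+½)]
They differ because K3 and Ł3 treat N differently under implication.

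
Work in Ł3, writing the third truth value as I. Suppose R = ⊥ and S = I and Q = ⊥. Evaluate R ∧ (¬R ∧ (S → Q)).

¬R = ¬⊥ = ⊤
S → Q = I → ⊥ = I  [min(1, 1−½+0)]
¬R ∧ (S → Q) = ⊤ ∧ I = I
R ∧ (¬R ∧ (S → Q)) = ⊥ ∧ I = ⊥

⊥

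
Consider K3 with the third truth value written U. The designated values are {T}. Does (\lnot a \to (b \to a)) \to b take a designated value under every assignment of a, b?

Countermodel: a=T, b=U gives U, which is not designated.

No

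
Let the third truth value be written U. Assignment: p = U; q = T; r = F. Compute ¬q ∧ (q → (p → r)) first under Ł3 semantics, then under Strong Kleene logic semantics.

F; F

In Ł3: ¬q = ¬T = F
p → r = U → F = U  [min(1, 1−½+0)]
q → (p → r) = T → U = U
¬q ∧ (q → (p → r)) = F ∧ U = F
In Strong Kleene logic: ¬q = ¬T = F
p → r = U → F = U  [¬U ∨ F]
q → (p → r) = T → U = U
¬q ∧ (q → (p → r)) = F ∧ U = F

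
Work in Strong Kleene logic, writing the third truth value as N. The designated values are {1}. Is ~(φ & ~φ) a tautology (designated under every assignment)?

Countermodel: φ=N gives N, which is not designated.

No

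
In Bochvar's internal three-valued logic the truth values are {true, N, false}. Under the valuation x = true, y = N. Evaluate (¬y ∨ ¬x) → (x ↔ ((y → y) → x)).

¬y = ¬N = N
¬x = ¬true = false
¬y ∨ ¬x = N ∨ false = N
y → y = N → N = N  [any arg is the third value ⇒ result is the third value]
(y → y) → x = N → true = N
x ↔ ((y → y) → x) = true ↔ N = N
(¬y ∨ ¬x) → (x ↔ ((y → y) → x)) = N → N = N

N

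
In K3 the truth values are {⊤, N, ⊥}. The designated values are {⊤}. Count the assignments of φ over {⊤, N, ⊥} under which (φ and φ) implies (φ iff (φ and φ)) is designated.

φ=⊤: ⊤ ✓
φ=N: N ·
φ=⊥: ⊤ ✓

2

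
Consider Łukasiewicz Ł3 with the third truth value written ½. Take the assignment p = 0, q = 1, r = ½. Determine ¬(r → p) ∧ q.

r → p = ½ → 0 = ½  [min(1, 1−½+0)]
¬(r → p) = ¬½ = ½
¬(r → p) ∧ q = ½ ∧ 1 = ½

½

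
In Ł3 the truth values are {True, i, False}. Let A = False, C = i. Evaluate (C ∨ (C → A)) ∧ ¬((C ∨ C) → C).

False

C → A = i → False = i  [min(1, 1−½+0)]
C ∨ (C → A) = i ∨ i = i
C ∨ C = i ∨ i = i
(C ∨ C) → C = i → i = True
¬((C ∨ C) → C) = ¬True = False
(C ∨ (C → A)) ∧ ¬((C ∨ C) → C) = i ∧ False = False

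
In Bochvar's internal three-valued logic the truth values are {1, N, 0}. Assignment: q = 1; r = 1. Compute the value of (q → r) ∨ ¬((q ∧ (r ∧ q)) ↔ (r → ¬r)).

q → r = 1 → 1 = 1
r ∧ q = 1 ∧ 1 = 1
q ∧ (r ∧ q) = 1 ∧ 1 = 1
¬r = ¬1 = 0
r → ¬r = 1 → 0 = 0
(q ∧ (r ∧ q)) ↔ (r → ¬r) = 1 ↔ 0 = 0
¬((q ∧ (r ∧ q)) ↔ (r → ¬r)) = ¬0 = 1
(q → r) ∨ ¬((q ∧ (r ∧ q)) ↔ (r → ¬r)) = 1 ∨ 1 = 1

1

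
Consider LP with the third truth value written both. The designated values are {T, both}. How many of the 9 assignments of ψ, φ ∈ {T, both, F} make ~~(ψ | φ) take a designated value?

8

Of the 9 assignments, 8 give a value in {T, both}.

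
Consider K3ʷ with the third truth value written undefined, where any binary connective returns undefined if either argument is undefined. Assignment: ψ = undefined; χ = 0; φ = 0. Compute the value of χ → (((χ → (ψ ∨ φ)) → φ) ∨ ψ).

ψ ∨ φ = undefined ∨ 0 = undefined
χ → (ψ ∨ φ) = 0 → undefined = undefined  [any arg is the third value ⇒ result is the third value]
(χ → (ψ ∨ φ)) → φ = undefined → 0 = undefined
((χ → (ψ ∨ φ)) → φ) ∨ ψ = undefined ∨ undefined = undefined
χ → (((χ → (ψ ∨ φ)) → φ) ∨ ψ) = 0 → undefined = undefined

undefined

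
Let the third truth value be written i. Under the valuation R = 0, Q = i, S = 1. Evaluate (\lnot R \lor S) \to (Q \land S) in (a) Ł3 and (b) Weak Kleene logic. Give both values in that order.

In Ł3: \lnot R = \lnot 0 = 1
\lnot R \lor S = 1 \lor 1 = 1
Q \land S = i \land 1 = i
(\lnot R \lor S) \to (Q \land S) = 1 \to i = i
In Weak Kleene logic: \lnot R = \lnot 0 = 1
\lnot R \lor S = 1 \lor 1 = 1
Q \land S = i \land 1 = i
(\lnot R \lor S) \to (Q \land S) = 1 \to i = i  [any arg is the third value ⇒ result is the third value]

i; i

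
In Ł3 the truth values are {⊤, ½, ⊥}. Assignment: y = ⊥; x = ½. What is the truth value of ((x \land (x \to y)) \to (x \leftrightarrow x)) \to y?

x \to y = ½ \to ⊥ = ½  [min(1, 1−½+0)]
x \land (x \to y) = ½ \land ½ = ½
x \leftrightarrow x = ½ \leftrightarrow ½ = ⊤
(x \land (x \to y)) \to (x \leftrightarrow x) = ½ \to ⊤ = ⊤
((x \land (x \to y)) \to (x \leftrightarrow x)) \to y = ⊤ \to ⊥ = ⊥

⊥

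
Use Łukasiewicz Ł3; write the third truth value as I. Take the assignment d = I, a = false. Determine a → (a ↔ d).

true

a ↔ d = false ↔ I = I
a → (a ↔ d) = false → I = true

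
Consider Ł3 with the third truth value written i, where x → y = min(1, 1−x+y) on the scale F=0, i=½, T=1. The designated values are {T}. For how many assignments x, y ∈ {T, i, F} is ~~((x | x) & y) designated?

Designated under: (x=T, y=T).

1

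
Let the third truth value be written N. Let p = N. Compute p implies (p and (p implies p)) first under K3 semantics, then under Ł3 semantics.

In K3: p implies p = N implies N = N
p and (p implies p) = N and N = N
p implies (p and (p implies p)) = N implies N = N
In Ł3: p implies p = N implies N = 1  [min(1, 1−½+½)]
p and (p implies p) = N and 1 = N
p implies (p and (p implies p)) = N implies N = 1
They differ because K3 and Ł3 treat N differently under implication.

N; 1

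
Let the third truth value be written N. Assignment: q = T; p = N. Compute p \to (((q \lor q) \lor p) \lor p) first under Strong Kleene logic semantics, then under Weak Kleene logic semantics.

In Strong Kleene logic: q \lor q = T \lor T = T
(q \lor q) \lor p = T \lor N = T
((q \lor q) \lor p) \lor p = T \lor N = T
p \to (((q \lor q) \lor p) \lor p) = N \to T = T
In Weak Kleene logic: q \lor q = T \lor T = T
(q \lor q) \lor p = T \lor N = N
((q \lor q) \lor p) \lor p = N \lor N = N
p \to (((q \lor q) \lor p) \lor p) = N \to N = N
They differ because Strong Kleene logic and Weak Kleene logic treat N differently under the binary connectives.

T; N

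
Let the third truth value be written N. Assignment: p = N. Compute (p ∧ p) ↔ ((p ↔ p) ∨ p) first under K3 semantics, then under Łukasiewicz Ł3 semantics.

In K3: p ∧ p = N ∧ N = N
p ↔ p = N ↔ N = N
(p ↔ p) ∨ p = N ∨ N = N
(p ∧ p) ↔ ((p ↔ p) ∨ p) = N ↔ N = N
In Łukasiewicz Ł3: p ∧ p = N ∧ N = N
p ↔ p = N ↔ N = True
(p ↔ p) ∨ p = True ∨ N = True
(p ∧ p) ↔ ((p ↔ p) ∨ p) = N ↔ True = N

N; N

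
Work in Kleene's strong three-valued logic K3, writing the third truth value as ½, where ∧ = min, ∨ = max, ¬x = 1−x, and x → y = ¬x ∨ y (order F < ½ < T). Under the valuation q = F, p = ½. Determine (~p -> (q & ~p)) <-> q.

~p = ~½ = ½
~p = ~½ = ½
q & ~p = F & ½ = F
~p -> (q & ~p) = ½ -> F = ½  [~½ | F]
(~p -> (q & ~p)) <-> q = ½ <-> F = ½

½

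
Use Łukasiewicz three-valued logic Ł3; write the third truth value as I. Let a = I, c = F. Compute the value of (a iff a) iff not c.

a iff a = I iff I = T  [1 − |½−½|]
not c = not F = T
(a iff a) iff not c = T iff T = T

T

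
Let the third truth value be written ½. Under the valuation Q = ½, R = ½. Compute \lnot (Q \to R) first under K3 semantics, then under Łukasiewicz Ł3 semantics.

½; False

In K3: Q \to R = ½ \to ½ = ½  [\lnot ½ \lor ½]
\lnot (Q \to R) = \lnot ½ = ½
In Łukasiewicz Ł3: Q \to R = ½ \to ½ = True  [min(1, 1−½+½)]
\lnot (Q \to R) = \lnot True = False
They differ because K3 and Łukasiewicz Ł3 treat ½ differently under implication.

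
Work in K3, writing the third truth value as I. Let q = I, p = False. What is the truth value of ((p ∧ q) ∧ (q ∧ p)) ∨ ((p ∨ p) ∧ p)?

False

p ∧ q = False ∧ I = False
q ∧ p = I ∧ False = False
(p ∧ q) ∧ (q ∧ p) = False ∧ False = False
p ∨ p = False ∨ False = False
(p ∨ p) ∧ p = False ∧ False = False
((p ∧ q) ∧ (q ∧ p)) ∨ ((p ∨ p) ∧ p) = False ∨ False = False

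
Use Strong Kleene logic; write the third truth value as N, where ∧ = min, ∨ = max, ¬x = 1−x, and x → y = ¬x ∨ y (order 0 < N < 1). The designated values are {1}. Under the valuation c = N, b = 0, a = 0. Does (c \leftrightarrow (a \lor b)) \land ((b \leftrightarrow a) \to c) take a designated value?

a \lor b = 0 \lor 0 = 0
c \leftrightarrow (a \lor b) = N \leftrightarrow 0 = N
b \leftrightarrow a = 0 \leftrightarrow 0 = 1
(b \leftrightarrow a) \to c = 1 \to N = N  [\lnot 1 \lor N]
(c \leftrightarrow (a \lor b)) \land ((b \leftrightarrow a) \to c) = N \land N = N
N ∉ {1}.

No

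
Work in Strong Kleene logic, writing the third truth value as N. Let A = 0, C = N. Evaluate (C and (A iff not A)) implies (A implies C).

not A = not 0 = 1
A iff not A = 0 iff 1 = 0
C and (A iff not A) = N and 0 = 0
A implies C = 0 implies N = 1
(C and (A iff not A)) implies (A implies C) = 0 implies 1 = 1

1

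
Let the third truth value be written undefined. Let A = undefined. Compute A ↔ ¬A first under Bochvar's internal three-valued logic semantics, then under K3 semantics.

In Bochvar's internal three-valued logic: ¬A = ¬undefined = undefined
A ↔ ¬A = undefined ↔ undefined = undefined
In K3: ¬A = ¬undefined = undefined
A ↔ ¬A = undefined ↔ undefined = undefined

undefined; undefined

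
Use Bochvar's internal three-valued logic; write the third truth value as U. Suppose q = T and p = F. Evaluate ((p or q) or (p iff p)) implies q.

p or q = F or T = T
p iff p = F iff F = T
(p or q) or (p iff p) = T or T = T
((p or q) or (p iff p)) implies q = T implies T = T

T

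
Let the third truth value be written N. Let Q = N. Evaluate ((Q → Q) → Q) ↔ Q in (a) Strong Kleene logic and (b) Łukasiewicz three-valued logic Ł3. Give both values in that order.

In Strong Kleene logic: Q → Q = N → N = N  [¬N ∨ N]
(Q → Q) → Q = N → N = N
((Q → Q) → Q) ↔ Q = N ↔ N = N
In Łukasiewicz three-valued logic Ł3: Q → Q = N → N = true  [min(1, 1−½+½)]
(Q → Q) → Q = true → N = N
((Q → Q) → Q) ↔ Q = N ↔ N = true
They differ because Strong Kleene logic and Łukasiewicz three-valued logic Ł3 treat N differently under implication.

N; true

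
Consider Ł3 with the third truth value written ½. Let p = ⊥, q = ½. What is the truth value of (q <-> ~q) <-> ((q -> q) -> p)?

⊥

~q = ~½ = ½
q <-> ~q = ½ <-> ½ = ⊤  [1 − |½−½|]
q -> q = ½ -> ½ = ⊤
(q -> q) -> p = ⊤ -> ⊥ = ⊥
(q <-> ~q) <-> ((q -> q) -> p) = ⊤ <-> ⊥ = ⊥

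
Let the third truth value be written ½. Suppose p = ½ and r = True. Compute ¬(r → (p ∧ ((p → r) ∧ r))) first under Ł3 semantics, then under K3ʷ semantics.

½; ½

In Ł3: p → r = ½ → True = True
(p → r) ∧ r = True ∧ True = True
p ∧ ((p → r) ∧ r) = ½ ∧ True = ½
r → (p ∧ ((p → r) ∧ r)) = True → ½ = ½
¬(r → (p ∧ ((p → r) ∧ r))) = ¬½ = ½
In K3ʷ: p → r = ½ → True = ½
(p → r) ∧ r = ½ ∧ True = ½
p ∧ ((p → r) ∧ r) = ½ ∧ ½ = ½
r → (p ∧ ((p → r) ∧ r)) = True → ½ = ½
¬(r → (p ∧ ((p → r) ∧ r))) = ¬½ = ½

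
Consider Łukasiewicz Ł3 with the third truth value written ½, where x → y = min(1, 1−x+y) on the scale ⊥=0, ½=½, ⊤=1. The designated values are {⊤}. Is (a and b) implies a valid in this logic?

Every assignment of a, b over {⊤, ½, ⊥} gives a value in {⊤}.
In particular, with a=½, b=½: (a and b) implies a = ⊤.

Yes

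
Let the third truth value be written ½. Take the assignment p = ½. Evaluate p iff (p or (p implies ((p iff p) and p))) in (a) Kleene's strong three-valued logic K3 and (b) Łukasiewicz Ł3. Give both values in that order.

In Kleene's strong three-valued logic K3: p iff p = ½ iff ½ = ½
(p iff p) and p = ½ and ½ = ½
p implies ((p iff p) and p) = ½ implies ½ = ½
p or (p implies ((p iff p) and p)) = ½ or ½ = ½
p iff (p or (p implies ((p iff p) and p))) = ½ iff ½ = ½
In Łukasiewicz Ł3: p iff p = ½ iff ½ = ⊤  [1 − |½−½|]
(p iff p) and p = ⊤ and ½ = ½
p implies ((p iff p) and p) = ½ implies ½ = ⊤
p or (p implies ((p iff p) and p)) = ½ or ⊤ = ⊤
p iff (p or (p implies ((p iff p) and p))) = ½ iff ⊤ = ½

½; ½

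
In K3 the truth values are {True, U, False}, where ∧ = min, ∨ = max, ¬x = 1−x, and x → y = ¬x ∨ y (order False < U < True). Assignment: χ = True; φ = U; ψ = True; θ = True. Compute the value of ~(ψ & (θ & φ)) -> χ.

θ & φ = True & U = U
ψ & (θ & φ) = True & U = U
~(ψ & (θ & φ)) = ~U = U
~(ψ & (θ & φ)) -> χ = U -> True = True  [~U | True]

True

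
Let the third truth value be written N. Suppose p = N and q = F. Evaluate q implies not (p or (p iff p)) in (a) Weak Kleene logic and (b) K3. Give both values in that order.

In Weak Kleene logic: p iff p = N iff N = N
p or (p iff p) = N or N = N
not (p or (p iff p)) = not N = N
q implies not (p or (p iff p)) = F implies N = N  [any arg is the third value ⇒ result is the third value]
In K3: p iff p = N iff N = N
p or (p iff p) = N or N = N
not (p or (p iff p)) = not N = N
q implies not (p or (p iff p)) = F implies N = T  [not F or N]
They differ because Weak Kleene logic and K3 treat N differently under the binary connectives.

N; T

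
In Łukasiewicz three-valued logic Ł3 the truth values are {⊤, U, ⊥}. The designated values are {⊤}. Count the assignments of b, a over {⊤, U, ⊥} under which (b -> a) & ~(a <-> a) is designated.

0

Of the 9 assignments, 0 give a value in {⊤}.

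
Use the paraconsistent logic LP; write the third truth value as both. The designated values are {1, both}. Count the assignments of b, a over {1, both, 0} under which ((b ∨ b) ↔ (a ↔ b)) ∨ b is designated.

Of the 9 assignments, 8 give a value in {1, both}.

8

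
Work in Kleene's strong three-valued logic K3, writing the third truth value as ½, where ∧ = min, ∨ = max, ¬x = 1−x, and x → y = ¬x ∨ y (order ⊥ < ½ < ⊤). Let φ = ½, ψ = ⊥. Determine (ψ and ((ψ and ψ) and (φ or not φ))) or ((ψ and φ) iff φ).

ψ and ψ = ⊥ and ⊥ = ⊥
not φ = not ½ = ½
φ or not φ = ½ or ½ = ½
(ψ and ψ) and (φ or not φ) = ⊥ and ½ = ⊥
ψ and ((ψ and ψ) and (φ or not φ)) = ⊥ and ⊥ = ⊥
ψ and φ = ⊥ and ½ = ⊥
(ψ and φ) iff φ = ⊥ iff ½ = ½
(ψ and ((ψ and ψ) and (φ or not φ))) or ((ψ and φ) iff φ) = ⊥ or ½ = ½

½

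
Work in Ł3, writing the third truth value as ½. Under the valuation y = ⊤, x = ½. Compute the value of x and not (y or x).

⊥

y or x = ⊤ or ½ = ⊤
not (y or x) = not ⊤ = ⊥
x and not (y or x) = ½ and ⊥ = ⊥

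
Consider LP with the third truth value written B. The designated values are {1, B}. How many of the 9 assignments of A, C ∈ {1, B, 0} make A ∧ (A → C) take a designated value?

Of the 9 assignments, 5 give a value in {1, B}.

5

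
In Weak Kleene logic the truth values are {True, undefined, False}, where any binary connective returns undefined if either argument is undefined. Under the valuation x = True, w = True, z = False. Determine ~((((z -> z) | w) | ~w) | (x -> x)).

z -> z = False -> False = True
(z -> z) | w = True | True = True
~w = ~True = False
((z -> z) | w) | ~w = True | False = True
x -> x = True -> True = True
(((z -> z) | w) | ~w) | (x -> x) = True | True = True
~((((z -> z) | w) | ~w) | (x -> x)) = ~True = False

False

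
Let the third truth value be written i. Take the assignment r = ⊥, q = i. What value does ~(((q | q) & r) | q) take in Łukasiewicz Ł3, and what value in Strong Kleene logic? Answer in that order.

In Łukasiewicz Ł3: q | q = i | i = i
(q | q) & r = i & ⊥ = ⊥
((q | q) & r) | q = ⊥ | i = i
~(((q | q) & r) | q) = ~i = i
In Strong Kleene logic: q | q = i | i = i
(q | q) & r = i & ⊥ = ⊥
((q | q) & r) | q = ⊥ | i = i
~(((q | q) & r) | q) = ~i = i

i; i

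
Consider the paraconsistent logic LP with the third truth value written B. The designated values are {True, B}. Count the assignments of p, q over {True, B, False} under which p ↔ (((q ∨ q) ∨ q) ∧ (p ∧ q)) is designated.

Of the 9 assignments, 8 give a value in {True, B}.

8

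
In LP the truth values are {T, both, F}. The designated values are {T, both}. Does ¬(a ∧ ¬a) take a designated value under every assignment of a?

Every assignment of a over {T, both, F} gives a value in {T, both}.
In particular, with a=both: ¬(a ∧ ¬a) = both.

Yes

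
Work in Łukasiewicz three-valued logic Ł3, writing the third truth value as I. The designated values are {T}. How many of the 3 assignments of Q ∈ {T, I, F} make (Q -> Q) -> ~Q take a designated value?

1

Q=T: F ·
Q=I: I ·
Q=F: T ✓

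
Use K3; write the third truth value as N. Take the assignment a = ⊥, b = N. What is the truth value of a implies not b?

⊤

not b = not N = N
a implies not b = ⊥ implies N = ⊤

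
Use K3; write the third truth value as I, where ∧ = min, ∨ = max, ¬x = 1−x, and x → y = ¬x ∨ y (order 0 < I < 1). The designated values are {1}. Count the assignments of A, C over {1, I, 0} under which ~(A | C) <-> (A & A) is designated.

1

Designated under: (A=0, C=1).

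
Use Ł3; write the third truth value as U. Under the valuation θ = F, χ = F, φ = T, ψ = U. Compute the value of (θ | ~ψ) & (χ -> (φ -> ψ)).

U

~ψ = ~U = U
θ | ~ψ = F | U = U
φ -> ψ = T -> U = U  [min(1, 1−1+½)]
χ -> (φ -> ψ) = F -> U = T
(θ | ~ψ) & (χ -> (φ -> ψ)) = U & T = U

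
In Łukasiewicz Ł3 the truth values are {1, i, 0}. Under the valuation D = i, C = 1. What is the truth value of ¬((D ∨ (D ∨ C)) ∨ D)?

0

D ∨ C = i ∨ 1 = 1
D ∨ (D ∨ C) = i ∨ 1 = 1
(D ∨ (D ∨ C)) ∨ D = 1 ∨ i = 1
¬((D ∨ (D ∨ C)) ∨ D) = ¬1 = 0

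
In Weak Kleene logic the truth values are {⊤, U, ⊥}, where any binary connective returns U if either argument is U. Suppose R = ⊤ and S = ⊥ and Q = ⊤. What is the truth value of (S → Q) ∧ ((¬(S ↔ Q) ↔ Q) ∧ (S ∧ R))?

⊥

S → Q = ⊥ → ⊤ = ⊤
S ↔ Q = ⊥ ↔ ⊤ = ⊥
¬(S ↔ Q) = ¬⊥ = ⊤
¬(S ↔ Q) ↔ Q = ⊤ ↔ ⊤ = ⊤
S ∧ R = ⊥ ∧ ⊤ = ⊥
(¬(S ↔ Q) ↔ Q) ∧ (S ∧ R) = ⊤ ∧ ⊥ = ⊥
(S → Q) ∧ ((¬(S ↔ Q) ↔ Q) ∧ (S ∧ R)) = ⊤ ∧ ⊥ = ⊥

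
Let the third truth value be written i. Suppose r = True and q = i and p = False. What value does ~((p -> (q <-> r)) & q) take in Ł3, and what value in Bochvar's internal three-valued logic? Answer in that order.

i; i

In Ł3: q <-> r = i <-> True = i  [1 − |½−1|]
p -> (q <-> r) = False -> i = True
(p -> (q <-> r)) & q = True & i = i
~((p -> (q <-> r)) & q) = ~i = i
In Bochvar's internal three-valued logic: q <-> r = i <-> True = i
p -> (q <-> r) = False -> i = i  [any arg is the third value ⇒ result is the third value]
(p -> (q <-> r)) & q = i & i = i
~((p -> (q <-> r)) & q) = ~i = i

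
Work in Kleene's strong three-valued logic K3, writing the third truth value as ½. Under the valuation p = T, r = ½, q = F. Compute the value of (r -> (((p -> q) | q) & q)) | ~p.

½

p -> q = T -> F = F
(p -> q) | q = F | F = F
((p -> q) | q) & q = F & F = F
r -> (((p -> q) | q) & q) = ½ -> F = ½  [~½ | F]
~p = ~T = F
(r -> (((p -> q) | q) & q)) | ~p = ½ | F = ½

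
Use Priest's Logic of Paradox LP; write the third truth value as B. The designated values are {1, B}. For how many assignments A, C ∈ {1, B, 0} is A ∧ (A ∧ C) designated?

4

Designated under: (A=1, C=1); (A=1, C=B); (A=B, C=1); (A=B, C=B).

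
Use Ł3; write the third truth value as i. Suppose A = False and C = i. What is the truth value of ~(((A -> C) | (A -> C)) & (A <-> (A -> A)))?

A -> C = False -> i = True  [min(1, 1−0+½)]
A -> C = False -> i = True
(A -> C) | (A -> C) = True | True = True
A -> A = False -> False = True
A <-> (A -> A) = False <-> True = False
((A -> C) | (A -> C)) & (A <-> (A -> A)) = True & False = False
~(((A -> C) | (A -> C)) & (A <-> (A -> A))) = ~False = True

True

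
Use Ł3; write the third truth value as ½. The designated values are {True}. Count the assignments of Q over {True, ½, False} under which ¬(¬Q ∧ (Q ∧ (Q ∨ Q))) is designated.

2

Q=True: True ✓
Q=½: ½ ·
Q=False: True ✓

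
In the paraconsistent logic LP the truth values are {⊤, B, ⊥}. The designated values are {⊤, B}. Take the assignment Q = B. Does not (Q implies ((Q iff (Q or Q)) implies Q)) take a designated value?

Q or Q = B or B = B
Q iff (Q or Q) = B iff B = B
(Q iff (Q or Q)) implies Q = B implies B = B  [not B or B]
Q implies ((Q iff (Q or Q)) implies Q) = B implies B = B
not (Q implies ((Q iff (Q or Q)) implies Q)) = not B = B
B ∈ {⊤, B}.

Yes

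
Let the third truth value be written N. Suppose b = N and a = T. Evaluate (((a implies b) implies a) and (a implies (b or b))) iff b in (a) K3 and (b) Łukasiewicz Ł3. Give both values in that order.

In K3: a implies b = T implies N = N  [not T or N]
(a implies b) implies a = N implies T = T
b or b = N or N = N
a implies (b or b) = T implies N = N
((a implies b) implies a) and (a implies (b or b)) = T and N = N
(((a implies b) implies a) and (a implies (b or b))) iff b = N iff N = N
In Łukasiewicz Ł3: a implies b = T implies N = N  [min(1, 1−1+½)]
(a implies b) implies a = N implies T = T
b or b = N or N = N
a implies (b or b) = T implies N = N
((a implies b) implies a) and (a implies (b or b)) = T and N = N
(((a implies b) implies a) and (a implies (b or b))) iff b = N iff N = T
They differ because K3 and Łukasiewicz Ł3 treat N differently under implication.

N; T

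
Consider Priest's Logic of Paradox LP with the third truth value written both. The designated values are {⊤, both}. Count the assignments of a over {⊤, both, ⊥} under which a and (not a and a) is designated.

a=⊤: ⊥ ·
a=both: both ✓
a=⊥: ⊥ ·

1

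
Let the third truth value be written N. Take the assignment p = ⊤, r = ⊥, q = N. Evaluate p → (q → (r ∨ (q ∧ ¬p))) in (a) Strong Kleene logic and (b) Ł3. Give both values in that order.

In Strong Kleene logic: ¬p = ¬⊤ = ⊥
q ∧ ¬p = N ∧ ⊥ = ⊥
r ∨ (q ∧ ¬p) = ⊥ ∨ ⊥ = ⊥
q → (r ∨ (q ∧ ¬p)) = N → ⊥ = N  [¬N ∨ ⊥]
p → (q → (r ∨ (q ∧ ¬p))) = ⊤ → N = N
In Ł3: ¬p = ¬⊤ = ⊥
q ∧ ¬p = N ∧ ⊥ = ⊥
r ∨ (q ∧ ¬p) = ⊥ ∨ ⊥ = ⊥
q → (r ∨ (q ∧ ¬p)) = N → ⊥ = N
p → (q → (r ∨ (q ∧ ¬p))) = ⊤ → N = N

N; N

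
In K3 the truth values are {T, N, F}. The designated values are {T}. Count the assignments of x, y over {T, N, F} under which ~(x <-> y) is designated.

2

Designated under: (x=T, y=F); (x=F, y=T).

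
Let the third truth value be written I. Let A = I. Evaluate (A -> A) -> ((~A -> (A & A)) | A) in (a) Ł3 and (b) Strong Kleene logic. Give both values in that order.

1; I

In Ł3: A -> A = I -> I = 1  [min(1, 1−½+½)]
~A = ~I = I
A & A = I & I = I
~A -> (A & A) = I -> I = 1
(~A -> (A & A)) | A = 1 | I = 1
(A -> A) -> ((~A -> (A & A)) | A) = 1 -> 1 = 1
In Strong Kleene logic: A -> A = I -> I = I  [~I | I]
~A = ~I = I
A & A = I & I = I
~A -> (A & A) = I -> I = I
(~A -> (A & A)) | A = I | I = I
(A -> A) -> ((~A -> (A & A)) | A) = I -> I = I
They differ because Ł3 and Strong Kleene logic treat I differently under implication.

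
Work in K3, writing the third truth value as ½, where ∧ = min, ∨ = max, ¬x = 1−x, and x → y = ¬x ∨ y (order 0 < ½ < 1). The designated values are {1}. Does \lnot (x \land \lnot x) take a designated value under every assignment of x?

No

Countermodel: x=½ gives ½, which is not designated.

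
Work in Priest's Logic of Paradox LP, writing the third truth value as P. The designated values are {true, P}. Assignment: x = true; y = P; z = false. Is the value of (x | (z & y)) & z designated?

z & y = false & P = false
x | (z & y) = true | false = true
(x | (z & y)) & z = true & false = false
false ∉ {true, P}.

No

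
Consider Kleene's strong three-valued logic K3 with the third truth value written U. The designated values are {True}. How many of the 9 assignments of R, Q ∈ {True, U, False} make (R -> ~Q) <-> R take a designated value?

1

Designated under: (R=True, Q=False).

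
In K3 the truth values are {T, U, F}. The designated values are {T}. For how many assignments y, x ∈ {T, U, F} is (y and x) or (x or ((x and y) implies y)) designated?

8

Of the 9 assignments, 8 give a value in {T}.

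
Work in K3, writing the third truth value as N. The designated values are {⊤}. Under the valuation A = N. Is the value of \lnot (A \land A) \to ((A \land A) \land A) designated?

No

A \land A = N \land N = N
\lnot (A \land A) = \lnot N = N
A \land A = N \land N = N
(A \land A) \land A = N \land N = N
\lnot (A \land A) \to ((A \land A) \land A) = N \to N = N  [\lnot N \lor N]
N ∉ {⊤}.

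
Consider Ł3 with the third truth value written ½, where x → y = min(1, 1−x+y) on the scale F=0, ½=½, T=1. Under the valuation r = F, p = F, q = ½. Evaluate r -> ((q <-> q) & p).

T

q <-> q = ½ <-> ½ = T  [1 − |½−½|]
(q <-> q) & p = T & F = F
r -> ((q <-> q) & p) = F -> F = T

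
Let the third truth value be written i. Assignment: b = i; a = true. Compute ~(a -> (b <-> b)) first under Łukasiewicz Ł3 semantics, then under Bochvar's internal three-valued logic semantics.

In Łukasiewicz Ł3: b <-> b = i <-> i = true  [1 − |½−½|]
a -> (b <-> b) = true -> true = true
~(a -> (b <-> b)) = ~true = false
In Bochvar's internal three-valued logic: b <-> b = i <-> i = i
a -> (b <-> b) = true -> i = i  [any arg is the third value ⇒ result is the third value]
~(a -> (b <-> b)) = ~i = i
They differ because Łukasiewicz Ł3 and Bochvar's internal three-valued logic treat i differently under the binary connectives.

false; i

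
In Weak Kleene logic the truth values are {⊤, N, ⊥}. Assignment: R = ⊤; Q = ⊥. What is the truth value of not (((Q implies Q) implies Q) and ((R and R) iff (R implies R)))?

⊤

Q implies Q = ⊥ implies ⊥ = ⊤
(Q implies Q) implies Q = ⊤ implies ⊥ = ⊥
R and R = ⊤ and ⊤ = ⊤
R implies R = ⊤ implies ⊤ = ⊤
(R and R) iff (R implies R) = ⊤ iff ⊤ = ⊤
((Q implies Q) implies Q) and ((R and R) iff (R implies R)) = ⊥ and ⊤ = ⊥
not (((Q implies Q) implies Q) and ((R and R) iff (R implies R))) = not ⊥ = ⊤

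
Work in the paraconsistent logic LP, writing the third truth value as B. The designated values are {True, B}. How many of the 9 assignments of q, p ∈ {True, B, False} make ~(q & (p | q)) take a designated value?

6

Of the 9 assignments, 6 give a value in {True, B}.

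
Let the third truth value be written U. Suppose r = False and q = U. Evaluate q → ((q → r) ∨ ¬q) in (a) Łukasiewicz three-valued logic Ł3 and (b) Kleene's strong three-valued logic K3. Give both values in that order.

In Łukasiewicz three-valued logic Ł3: q → r = U → False = U
¬q = ¬U = U
(q → r) ∨ ¬q = U ∨ U = U
q → ((q → r) ∨ ¬q) = U → U = True
In Kleene's strong three-valued logic K3: q → r = U → False = U  [¬U ∨ False]
¬q = ¬U = U
(q → r) ∨ ¬q = U ∨ U = U
q → ((q → r) ∨ ¬q) = U → U = U
They differ because Łukasiewicz three-valued logic Ł3 and Kleene's strong three-valued logic K3 treat U differently under implication.

True; U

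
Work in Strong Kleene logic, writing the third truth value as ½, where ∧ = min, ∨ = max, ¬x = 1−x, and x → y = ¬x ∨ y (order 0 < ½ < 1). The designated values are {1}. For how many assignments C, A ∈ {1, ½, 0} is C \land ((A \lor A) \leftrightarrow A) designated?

2

Designated under: (C=1, A=1); (C=1, A=0).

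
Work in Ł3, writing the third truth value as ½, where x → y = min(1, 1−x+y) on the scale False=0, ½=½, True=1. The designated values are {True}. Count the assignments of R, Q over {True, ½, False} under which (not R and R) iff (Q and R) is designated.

Of the 9 assignments, 6 give a value in {True}.

6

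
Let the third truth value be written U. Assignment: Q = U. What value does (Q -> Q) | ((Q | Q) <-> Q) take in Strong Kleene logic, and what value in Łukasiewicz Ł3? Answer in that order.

In Strong Kleene logic: Q -> Q = U -> U = U  [~U | U]
Q | Q = U | U = U
(Q | Q) <-> Q = U <-> U = U
(Q -> Q) | ((Q | Q) <-> Q) = U | U = U
In Łukasiewicz Ł3: Q -> Q = U -> U = ⊤  [min(1, 1−½+½)]
Q | Q = U | U = U
(Q | Q) <-> Q = U <-> U = ⊤
(Q -> Q) | ((Q | Q) <-> Q) = ⊤ | ⊤ = ⊤
They differ because Strong Kleene logic and Łukasiewicz Ł3 treat U differently under implication.

U; ⊤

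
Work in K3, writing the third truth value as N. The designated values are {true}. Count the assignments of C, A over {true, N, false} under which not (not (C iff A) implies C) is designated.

Designated under: (C=false, A=true).

1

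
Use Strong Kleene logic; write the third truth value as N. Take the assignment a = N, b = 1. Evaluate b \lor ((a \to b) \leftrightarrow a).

a \to b = N \to 1 = 1  [\lnot N \lor 1]
(a \to b) \leftrightarrow a = 1 \leftrightarrow N = N
b \lor ((a \to b) \leftrightarrow a) = 1 \lor N = 1

1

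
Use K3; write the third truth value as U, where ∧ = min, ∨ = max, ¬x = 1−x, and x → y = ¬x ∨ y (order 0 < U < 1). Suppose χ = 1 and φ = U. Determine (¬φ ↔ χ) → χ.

¬φ = ¬U = U
¬φ ↔ χ = U ↔ 1 = U
(¬φ ↔ χ) → χ = U → 1 = 1  [¬U ∨ 1]

1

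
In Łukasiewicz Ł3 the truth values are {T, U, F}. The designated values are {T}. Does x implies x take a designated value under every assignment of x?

Every assignment of x over {T, U, F} gives a value in {T}.
In particular, with x=U: x implies x = T.

Yes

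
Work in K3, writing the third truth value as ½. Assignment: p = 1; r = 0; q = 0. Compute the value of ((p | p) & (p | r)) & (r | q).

p | p = 1 | 1 = 1
p | r = 1 | 0 = 1
(p | p) & (p | r) = 1 & 1 = 1
r | q = 0 | 0 = 0
((p | p) & (p | r)) & (r | q) = 1 & 0 = 0

0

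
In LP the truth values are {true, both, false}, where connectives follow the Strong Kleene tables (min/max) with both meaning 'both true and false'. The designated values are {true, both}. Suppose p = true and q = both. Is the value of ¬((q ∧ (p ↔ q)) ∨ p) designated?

p ↔ q = true ↔ both = both
q ∧ (p ↔ q) = both ∧ both = both
(q ∧ (p ↔ q)) ∨ p = both ∨ true = true
¬((q ∧ (p ↔ q)) ∨ p) = ¬true = false
false ∉ {true, both}.

No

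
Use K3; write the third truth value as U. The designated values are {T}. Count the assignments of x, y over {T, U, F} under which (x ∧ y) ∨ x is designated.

3

Designated under: (x=T, y=T); (x=T, y=U); (x=T, y=F).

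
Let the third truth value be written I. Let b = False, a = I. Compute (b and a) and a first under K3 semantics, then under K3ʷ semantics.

False; I

In K3: b and a = False and I = False
(b and a) and a = False and I = False
In K3ʷ: b and a = False and I = I
(b and a) and a = I and I = I
They differ because K3 and K3ʷ treat I differently under the binary connectives.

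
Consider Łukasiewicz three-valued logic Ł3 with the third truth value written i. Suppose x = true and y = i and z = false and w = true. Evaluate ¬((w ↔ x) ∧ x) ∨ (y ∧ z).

w ↔ x = true ↔ true = true
(w ↔ x) ∧ x = true ∧ true = true
¬((w ↔ x) ∧ x) = ¬true = false
y ∧ z = i ∧ false = false
¬((w ↔ x) ∧ x) ∨ (y ∧ z) = false ∨ false = false

false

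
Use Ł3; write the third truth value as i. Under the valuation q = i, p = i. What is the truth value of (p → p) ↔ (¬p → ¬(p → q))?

p → p = i → i = T  [min(1, 1−½+½)]
¬p = ¬i = i
p → q = i → i = T
¬(p → q) = ¬T = F
¬p → ¬(p → q) = i → F = i
(p → p) ↔ (¬p → ¬(p → q)) = T ↔ i = i

i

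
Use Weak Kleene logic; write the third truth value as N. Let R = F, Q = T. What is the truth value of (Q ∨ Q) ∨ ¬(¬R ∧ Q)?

Q ∨ Q = T ∨ T = T
¬R = ¬F = T
¬R ∧ Q = T ∧ T = T
¬(¬R ∧ Q) = ¬T = F
(Q ∨ Q) ∨ ¬(¬R ∧ Q) = T ∨ F = T

T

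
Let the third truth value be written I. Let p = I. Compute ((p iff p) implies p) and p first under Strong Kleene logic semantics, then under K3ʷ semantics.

I; I

In Strong Kleene logic: p iff p = I iff I = I
(p iff p) implies p = I implies I = I  [not I or I]
((p iff p) implies p) and p = I and I = I
In K3ʷ: p iff p = I iff I = I
(p iff p) implies p = I implies I = I  [any arg is the third value ⇒ result is the third value]
((p iff p) implies p) and p = I and I = I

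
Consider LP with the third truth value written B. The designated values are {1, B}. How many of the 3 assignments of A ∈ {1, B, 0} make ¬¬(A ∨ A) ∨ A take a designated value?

A=1: 1 ✓
A=B: B ✓
A=0: 0 ·

2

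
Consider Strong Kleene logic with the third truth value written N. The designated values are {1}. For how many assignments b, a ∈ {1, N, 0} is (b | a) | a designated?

5

Of the 9 assignments, 5 give a value in {1}.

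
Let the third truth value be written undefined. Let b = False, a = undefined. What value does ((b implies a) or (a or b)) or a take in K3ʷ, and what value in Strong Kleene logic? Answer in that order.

In K3ʷ: b implies a = False implies undefined = undefined  [any arg is the third value ⇒ result is the third value]
a or b = undefined or False = undefined
(b implies a) or (a or b) = undefined or undefined = undefined
((b implies a) or (a or b)) or a = undefined or undefined = undefined
In Strong Kleene logic: b implies a = False implies undefined = True  [not False or undefined]
a or b = undefined or False = undefined
(b implies a) or (a or b) = True or undefined = True
((b implies a) or (a or b)) or a = True or undefined = True
They differ because K3ʷ and Strong Kleene logic treat undefined differently under the binary connectives.

undefined; True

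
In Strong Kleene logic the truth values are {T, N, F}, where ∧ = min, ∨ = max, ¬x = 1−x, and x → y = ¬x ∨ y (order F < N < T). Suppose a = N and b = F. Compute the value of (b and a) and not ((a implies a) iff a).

F

b and a = F and N = F
a implies a = N implies N = N
(a implies a) iff a = N iff N = N
not ((a implies a) iff a) = not N = N
(b and a) and not ((a implies a) iff a) = F and N = F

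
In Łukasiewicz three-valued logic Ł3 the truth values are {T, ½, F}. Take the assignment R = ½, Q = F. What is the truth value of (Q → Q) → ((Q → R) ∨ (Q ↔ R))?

Q → Q = F → F = T
Q → R = F → ½ = T  [min(1, 1−0+½)]
Q ↔ R = F ↔ ½ = ½
(Q → R) ∨ (Q ↔ R) = T ∨ ½ = T
(Q → Q) → ((Q → R) ∨ (Q ↔ R)) = T → T = T

T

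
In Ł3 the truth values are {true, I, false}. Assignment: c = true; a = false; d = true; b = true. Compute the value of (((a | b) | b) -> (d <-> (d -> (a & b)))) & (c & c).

false

a | b = false | true = true
(a | b) | b = true | true = true
a & b = false & true = false
d -> (a & b) = true -> false = false
d <-> (d -> (a & b)) = true <-> false = false
((a | b) | b) -> (d <-> (d -> (a & b))) = true -> false = false
c & c = true & true = true
(((a | b) | b) -> (d <-> (d -> (a & b)))) & (c & c) = false & true = false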